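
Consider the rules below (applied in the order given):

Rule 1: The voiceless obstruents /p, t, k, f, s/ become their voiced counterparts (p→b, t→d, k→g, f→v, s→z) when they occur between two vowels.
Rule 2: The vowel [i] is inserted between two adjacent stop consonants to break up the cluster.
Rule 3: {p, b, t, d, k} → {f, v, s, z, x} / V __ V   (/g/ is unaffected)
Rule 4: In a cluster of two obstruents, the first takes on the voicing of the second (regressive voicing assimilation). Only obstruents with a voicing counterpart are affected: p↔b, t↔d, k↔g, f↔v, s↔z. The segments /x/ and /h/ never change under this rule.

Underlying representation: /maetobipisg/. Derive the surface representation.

maezovivizg

Rule 1 (intervocalic voicing): /t/ is a voiceless obstruent between vowels /e/ and /o/, so it voices to [d]. /p/ is a voiceless obstruent between vowels /i/ and /i/, so it voices to [b]. /maetobipisg/ → maedobibisg.
Rule 2 (stop-cluster i-epenthesis): no segment meets the environment; /maedobibisg/ is unchanged.
Rule 3 (intervocalic spirantization): /d/ is a stop between vowels /e/ and /o/, so it spirantizes to the fricative [z]. /b/ is a stop between vowels /o/ and /i/, so it spirantizes to the fricative [v]. /b/ is a stop between vowels /i/ and /i/, so it spirantizes to the fricative [v]. /maedobibisg/ → maezovivisg.
Rule 4 (regressive voicing assimilation): /s/ precedes the voiced obstruent /g/, so it voices to [z] by assimilation. /maezovivisg/ → maezovivizg.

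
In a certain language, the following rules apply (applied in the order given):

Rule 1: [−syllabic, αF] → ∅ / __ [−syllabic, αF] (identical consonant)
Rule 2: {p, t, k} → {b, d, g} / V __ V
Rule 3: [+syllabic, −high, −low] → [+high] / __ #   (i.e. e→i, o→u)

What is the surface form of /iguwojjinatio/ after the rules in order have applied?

Rule 1 (degemination): /jj/ is a geminate; the first /j/ deletes. /iguwojjinatio/ → iguwojinatio.
Rule 2 (intervocalic voicing): /t/ is a voiceless stop between vowels /a/ and /i/, so it voices to [d]. /iguwojinatio/ → iguwojinadio.
Rule 3 (final vowel raising): /o/ is a mid vowel in word-final position, so it raises to [u]. /iguwojinadio/ → iguwojinadiu.

iguwojinadiu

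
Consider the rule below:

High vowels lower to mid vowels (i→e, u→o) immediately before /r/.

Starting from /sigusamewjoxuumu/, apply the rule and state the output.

sigusamewjoxuumu

No segment of /sigusamewjoxuumu/ meets the structural description of the rule, so the form surfaces unchanged.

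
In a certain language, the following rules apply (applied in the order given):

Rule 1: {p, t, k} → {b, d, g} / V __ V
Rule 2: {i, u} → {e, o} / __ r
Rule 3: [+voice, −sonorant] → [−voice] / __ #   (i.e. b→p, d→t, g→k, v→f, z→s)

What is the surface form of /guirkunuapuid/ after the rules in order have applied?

Rule 1 (intervocalic voicing): /p/ is a voiceless stop between vowels /a/ and /u/, so it voices to [b]. /guirkunuapuid/ → guirkunuabuid.
Rule 2 (pre-rhotic lowering): /i/ is a high vowel immediately before /r/, so it lowers to [e]. /guirkunuabuid/ → guerkunuabuid.
Rule 3 (final devoicing): /d/ is a voiced obstruent in word-final position, so it devoices to [t]. /guerkunuabuid/ → guerkunuabuit.

guerkunuabuit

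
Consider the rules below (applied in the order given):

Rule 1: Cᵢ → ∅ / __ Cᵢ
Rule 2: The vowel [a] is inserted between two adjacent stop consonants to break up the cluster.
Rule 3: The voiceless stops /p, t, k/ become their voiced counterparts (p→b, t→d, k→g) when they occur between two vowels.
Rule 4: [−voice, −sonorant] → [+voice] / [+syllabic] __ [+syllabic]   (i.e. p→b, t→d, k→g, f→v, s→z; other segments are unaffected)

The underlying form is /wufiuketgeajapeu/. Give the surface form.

Rule 1 (degemination): no segment meets the environment; /wufiuketgeajapeu/ is unchanged.
Rule 2 (stop-cluster a-epenthesis): /t/ and /g/ form a stop–stop cluster, so [a] is inserted between them. /wufiuketgeajapeu/ → wufiuketageajapeu.
Rule 3 (intervocalic voicing): /k/ is a voiceless stop between vowels /u/ and /e/, so it voices to [g]. /t/ is a voiceless stop between vowels /e/ and /a/, so it voices to [d]. /p/ is a voiceless stop between vowels /a/ and /e/, so it voices to [b]. /wufiuketageajapeu/ → wufiugedageajabeu.
Rule 4 (intervocalic voicing): /f/ is a voiceless obstruent between vowels /u/ and /i/, so it voices to [v]. /wufiugedageajabeu/ → wuviugedageajabeu.

wuviugedageajabeu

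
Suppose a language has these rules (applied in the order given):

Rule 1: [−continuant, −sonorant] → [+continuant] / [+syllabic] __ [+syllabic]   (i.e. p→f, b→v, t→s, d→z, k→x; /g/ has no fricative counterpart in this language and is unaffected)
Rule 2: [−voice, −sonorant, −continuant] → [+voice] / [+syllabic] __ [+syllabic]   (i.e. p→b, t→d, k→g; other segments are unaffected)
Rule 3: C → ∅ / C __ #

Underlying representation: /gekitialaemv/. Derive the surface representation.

Rule 1 (intervocalic spirantization): /k/ is a stop between vowels /e/ and /i/, so it spirantizes to the fricative [x]. /t/ is a stop between vowels /i/ and /i/, so it spirantizes to the fricative [s]. /gekitialaemv/ → gexisialaemv.
Rule 2 (intervocalic voicing): no segment meets the environment; /gexisialaemv/ is unchanged.
Rule 3 (final cluster simplification): /v/ is the second consonant of a word-final cluster /mv/, so it deletes. /gexisialaemv/ → gexisialaem.

gexisialaem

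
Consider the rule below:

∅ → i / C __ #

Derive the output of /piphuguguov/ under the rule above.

the form ends in the consonant /v/, so [i] is inserted word-finally.
Surface form: [piphuguguovi].

piphuguguovi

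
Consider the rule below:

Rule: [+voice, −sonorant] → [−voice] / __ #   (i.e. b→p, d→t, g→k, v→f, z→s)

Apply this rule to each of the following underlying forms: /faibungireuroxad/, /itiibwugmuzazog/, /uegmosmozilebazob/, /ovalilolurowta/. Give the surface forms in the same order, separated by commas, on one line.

/faibungireuroxad/: /d/ is a voiced obstruent in word-final position, so it devoices to [t]. → [faibungireuroxat].
/itiibwugmuzazog/: /g/ is a voiced obstruent in word-final position, so it devoices to [k]. → [itiibwugmuzazok].
/uegmosmozilebazob/: /b/ is a voiced obstruent in word-final position, so it devoices to [p]. → [uegmosmozilebazop].
/ovalilolurowta/: the rule's environment is not met; surfaces unchanged as [ovalilolurowta].

faibungireuroxat, itiibwugmuzazok, uegmosmozilebazop, ovalilolurowta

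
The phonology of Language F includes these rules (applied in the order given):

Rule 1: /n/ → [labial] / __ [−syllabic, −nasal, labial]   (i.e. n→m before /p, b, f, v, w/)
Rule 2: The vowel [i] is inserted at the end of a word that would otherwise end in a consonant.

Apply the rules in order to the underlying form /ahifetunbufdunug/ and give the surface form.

ahifetumbufdunugi

Rule 1 (nasal place assimilation): /n/ precedes the labial consonant /b/, so it assimilates in place to [m]. /ahifetunbufdunug/ → ahifetumbufdunug.
Rule 2 (final i-epenthesis): the form ends in the consonant /g/, so [i] is inserted word-finally. /ahifetumbufdunug/ → ahifetumbufdunugi.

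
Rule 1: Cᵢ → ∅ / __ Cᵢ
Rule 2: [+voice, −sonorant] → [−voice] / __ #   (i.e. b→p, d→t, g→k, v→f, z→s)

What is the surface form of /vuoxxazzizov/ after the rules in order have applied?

Rule 1 (degemination): /xx/ is a geminate; the first /x/ deletes. /zz/ is a geminate; the first /z/ deletes. /vuoxxazzizov/ → vuoxazizov.
Rule 2 (final devoicing): /v/ is a voiced obstruent in word-final position, so it devoices to [f]. /vuoxazizov/ → vuoxazizof.

vuoxazizof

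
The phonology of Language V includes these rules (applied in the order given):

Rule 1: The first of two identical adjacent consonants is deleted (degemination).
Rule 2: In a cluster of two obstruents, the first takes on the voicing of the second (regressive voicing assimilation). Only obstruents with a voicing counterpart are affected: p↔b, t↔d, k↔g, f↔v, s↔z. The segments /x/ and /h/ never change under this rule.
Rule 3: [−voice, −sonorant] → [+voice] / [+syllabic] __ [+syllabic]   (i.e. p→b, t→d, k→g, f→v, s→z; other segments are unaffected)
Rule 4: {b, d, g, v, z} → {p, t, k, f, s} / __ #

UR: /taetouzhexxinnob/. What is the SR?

Rule 1 (degemination): /xx/ is a geminate; the first /x/ deletes. /nn/ is a geminate; the first /n/ deletes. /taetouzhexxinnob/ → taetouzhexinob.
Rule 2 (regressive voicing assimilation): /z/ precedes the voiceless obstruent /h/, so it devoices to [s] by assimilation. /taetouzhexinob/ → taetoushexinob.
Rule 3 (intervocalic voicing): /t/ is a voiceless obstruent between vowels /e/ and /o/, so it voices to [d]. /taetoushexinob/ → taedoushexinob.
Rule 4 (final devoicing): /b/ is a voiced obstruent in word-final position, so it devoices to [p]. /taedoushexinob/ → taedoushexinop.

taedoushexinop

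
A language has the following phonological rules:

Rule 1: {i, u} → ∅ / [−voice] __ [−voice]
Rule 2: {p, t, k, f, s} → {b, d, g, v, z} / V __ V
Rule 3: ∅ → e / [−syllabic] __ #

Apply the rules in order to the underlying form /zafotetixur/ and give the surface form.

zavodetxure

Rule 1 (high vowel syncope): /i/ is a high vowel flanked by voiceless consonants /t/ and /x/, so it deletes. /zafotetixur/ → zafotetxur.
Rule 2 (intervocalic voicing): /f/ is a voiceless obstruent between vowels /a/ and /o/, so it voices to [v]. /t/ is a voiceless obstruent between vowels /o/ and /e/, so it voices to [d]. /zafotetxur/ → zavodetxur.
Rule 3 (final e-epenthesis): the form ends in the consonant /r/, so [e] is inserted word-finally. /zavodetxur/ → zavodetxure.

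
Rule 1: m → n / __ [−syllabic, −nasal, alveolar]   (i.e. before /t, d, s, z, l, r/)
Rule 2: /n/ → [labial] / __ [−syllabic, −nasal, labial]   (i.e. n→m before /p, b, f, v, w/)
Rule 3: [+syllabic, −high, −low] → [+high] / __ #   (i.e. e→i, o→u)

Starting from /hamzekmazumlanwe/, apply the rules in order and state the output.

Rule 1 (nasal place assimilation): /m/ precedes the alveolar consonant /z/, so it assimilates in place to [n]. /m/ precedes the alveolar consonant /l/, so it assimilates in place to [n]. /hamzekmazumlanwe/ → hanzekmazunlanwe.
Rule 2 (nasal place assimilation): /n/ precedes the labial consonant /w/, so it assimilates in place to [m]. /hanzekmazunlanwe/ → hanzekmazunlamwe.
Rule 3 (final vowel raising): /e/ is a mid vowel in word-final position, so it raises to [i]. /hanzekmazunlamwe/ → hanzekmazunlamwi.

hanzekmazunlamwi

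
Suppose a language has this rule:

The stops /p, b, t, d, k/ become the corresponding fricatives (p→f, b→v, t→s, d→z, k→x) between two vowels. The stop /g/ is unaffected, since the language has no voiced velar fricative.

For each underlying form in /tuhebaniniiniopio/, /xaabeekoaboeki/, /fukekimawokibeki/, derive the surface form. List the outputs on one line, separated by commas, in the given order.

/tuhebaniniiniopio/: /b/ is a stop between vowels /e/ and /a/, so it spirantizes to the fricative [v]. /p/ is a stop between vowels /o/ and /i/, so it spirantizes to the fricative [f]. → [tuhevaniniiniofio].
/xaabeekoaboeki/: /b/ is a stop between vowels /a/ and /e/, so it spirantizes to the fricative [v]. /k/ is a stop between vowels /e/ and /o/, so it spirantizes to the fricative [x]. /b/ is a stop between vowels /a/ and /o/, so it spirantizes to the fricative [v]. /k/ is a stop between vowels /e/ and /i/, so it spirantizes to the fricative [x]. → [xaaveexoavoexi].
/fukekimawokibeki/: /k/ is a stop between vowels /u/ and /e/, so it spirantizes to the fricative [x]. /k/ is a stop between vowels /e/ and /i/, so it spirantizes to the fricative [x]. /k/ is a stop between vowels /o/ and /i/, so it spirantizes to the fricative [x]. /b/ is a stop between vowels /i/ and /e/, so it spirantizes to the fricative [v]. /k/ is a stop between vowels /e/ and /i/, so it spirantizes to the fricative [x]. → [fuxeximawoxivexi].

tuhevaniniiniofio, xaaveexoavoexi, fuxeximawoxivexi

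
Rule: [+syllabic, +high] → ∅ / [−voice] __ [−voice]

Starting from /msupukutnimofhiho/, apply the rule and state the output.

/u/ is a high vowel flanked by voiceless consonants /s/ and /p/, so it deletes.
/u/ is a high vowel flanked by voiceless consonants /p/ and /k/, so it deletes.
/u/ is a high vowel flanked by voiceless consonants /k/ and /t/, so it deletes.
/i/ is a high vowel flanked by voiceless consonants /h/ and /h/, so it deletes.
Surface form: [mspktnimofhho].

mspktnimofhho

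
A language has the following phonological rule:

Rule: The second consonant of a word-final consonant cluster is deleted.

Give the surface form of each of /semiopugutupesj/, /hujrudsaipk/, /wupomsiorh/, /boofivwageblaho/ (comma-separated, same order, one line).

/semiopugutupesj/: /j/ is the second consonant of a word-final cluster /sj/, so it deletes. → [semiopugutupes].
/hujrudsaipk/: /k/ is the second consonant of a word-final cluster /pk/, so it deletes. → [hujrudsaip].
/wupomsiorh/: /h/ is the second consonant of a word-final cluster /rh/, so it deletes. → [wupomsior].
/boofivwageblaho/: the rule's environment is not met; surfaces unchanged as [boofivwageblaho].

semiopugutupes, hujrudsaip, wupomsior, boofivwageblaho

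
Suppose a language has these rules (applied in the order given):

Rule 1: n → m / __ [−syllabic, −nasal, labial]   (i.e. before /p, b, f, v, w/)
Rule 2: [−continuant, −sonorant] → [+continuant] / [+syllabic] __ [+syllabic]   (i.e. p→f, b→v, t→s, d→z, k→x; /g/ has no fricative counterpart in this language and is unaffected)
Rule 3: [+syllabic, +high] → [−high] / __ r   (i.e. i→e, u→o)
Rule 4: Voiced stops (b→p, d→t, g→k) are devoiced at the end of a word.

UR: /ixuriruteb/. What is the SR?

ixorerusep

Rule 1 (nasal place assimilation): no segment meets the environment; /ixuriruteb/ is unchanged.
Rule 2 (intervocalic spirantization): /t/ is a stop between vowels /u/ and /e/, so it spirantizes to the fricative [s]. /ixuriruteb/ → ixuriruseb.
Rule 3 (pre-rhotic lowering): /u/ is a high vowel immediately before /r/, so it lowers to [o]. /i/ is a high vowel immediately before /r/, so it lowers to [e]. /ixuriruseb/ → ixoreruseb.
Rule 4 (final devoicing): /b/ is a voiced stop in word-final position, so it devoices to [p]. /ixoreruseb/ → ixorerusep.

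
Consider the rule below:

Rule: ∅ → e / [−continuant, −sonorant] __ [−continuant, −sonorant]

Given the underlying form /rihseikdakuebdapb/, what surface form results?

rihseikedakuebedapeb

/k/ and /d/ form a stop–stop cluster, so [e] is inserted between them.
/b/ and /d/ form a stop–stop cluster, so [e] is inserted between them.
/p/ and /b/ form a stop–stop cluster, so [e] is inserted between them.
Surface form: [rihseikedakuebedapeb].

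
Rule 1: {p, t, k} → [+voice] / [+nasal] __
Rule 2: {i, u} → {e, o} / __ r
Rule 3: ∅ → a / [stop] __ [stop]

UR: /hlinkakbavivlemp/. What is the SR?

Rule 1 (post-nasal voicing): /k/ is a voiceless stop immediately after the nasal /n/, so it voices to [g]. /p/ is a voiceless stop immediately after the nasal /m/, so it voices to [b]. /hlinkakbavivlemp/ → hlingakbavivlemb.
Rule 2 (pre-rhotic lowering): no segment meets the environment; /hlingakbavivlemb/ is unchanged.
Rule 3 (stop-cluster a-epenthesis): /k/ and /b/ form a stop–stop cluster, so [a] is inserted between them. /hlingakbavivlemb/ → hlingakabavivlemb.

hlingakabavivlemb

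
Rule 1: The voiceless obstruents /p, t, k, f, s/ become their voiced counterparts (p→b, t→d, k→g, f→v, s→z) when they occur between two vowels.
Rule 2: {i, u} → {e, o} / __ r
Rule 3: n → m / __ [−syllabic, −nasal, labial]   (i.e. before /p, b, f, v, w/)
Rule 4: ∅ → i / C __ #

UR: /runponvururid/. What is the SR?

Rule 1 (intervocalic voicing): no segment meets the environment; /runponvururid/ is unchanged.
Rule 2 (pre-rhotic lowering): /u/ is a high vowel immediately before /r/, so it lowers to [o]. /u/ is a high vowel immediately before /r/, so it lowers to [o]. /runponvururid/ → runponvororid.
Rule 3 (nasal place assimilation): /n/ precedes the labial consonant /p/, so it assimilates in place to [m]. /n/ precedes the labial consonant /v/, so it assimilates in place to [m]. /runponvororid/ → rumpomvororid.
Rule 4 (final i-epenthesis): the form ends in the consonant /d/, so [i] is inserted word-finally. /rumpomvororid/ → rumpomvororidi.

rumpomvororidi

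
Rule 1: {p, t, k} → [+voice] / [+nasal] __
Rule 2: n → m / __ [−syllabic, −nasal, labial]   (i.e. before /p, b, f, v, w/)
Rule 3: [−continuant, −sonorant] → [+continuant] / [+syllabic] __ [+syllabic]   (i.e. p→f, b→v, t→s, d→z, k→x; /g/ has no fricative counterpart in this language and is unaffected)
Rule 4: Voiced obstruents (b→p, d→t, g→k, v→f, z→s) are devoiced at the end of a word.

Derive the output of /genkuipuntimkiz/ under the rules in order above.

Rule 1 (post-nasal voicing): /k/ is a voiceless stop immediately after the nasal /n/, so it voices to [g]. /t/ is a voiceless stop immediately after the nasal /n/, so it voices to [d]. /k/ is a voiceless stop immediately after the nasal /m/, so it voices to [g]. /genkuipuntimkiz/ → genguipundimgiz.
Rule 2 (nasal place assimilation): no segment meets the environment; /genguipundimgiz/ is unchanged.
Rule 3 (intervocalic spirantization): /p/ is a stop between vowels /i/ and /u/, so it spirantizes to the fricative [f]. /genguipundimgiz/ → genguifundimgiz.
Rule 4 (final devoicing): /z/ is a voiced obstruent in word-final position, so it devoices to [s]. /genguifundimgiz/ → genguifundimgis.

genguifundimgis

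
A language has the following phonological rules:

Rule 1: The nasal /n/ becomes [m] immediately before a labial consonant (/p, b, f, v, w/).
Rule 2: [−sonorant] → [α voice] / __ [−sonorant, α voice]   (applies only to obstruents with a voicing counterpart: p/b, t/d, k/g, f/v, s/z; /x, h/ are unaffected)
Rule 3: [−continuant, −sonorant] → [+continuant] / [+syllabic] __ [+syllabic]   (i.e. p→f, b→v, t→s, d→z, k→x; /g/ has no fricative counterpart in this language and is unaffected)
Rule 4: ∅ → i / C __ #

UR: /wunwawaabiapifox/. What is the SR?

Rule 1 (nasal place assimilation): /n/ precedes the labial consonant /w/, so it assimilates in place to [m]. /wunwawaabiapifox/ → wumwawaabiapifox.
Rule 2 (regressive voicing assimilation): no segment meets the environment; /wumwawaabiapifox/ is unchanged.
Rule 3 (intervocalic spirantization): /b/ is a stop between vowels /a/ and /i/, so it spirantizes to the fricative [v]. /p/ is a stop between vowels /a/ and /i/, so it spirantizes to the fricative [f]. /wumwawaabiapifox/ → wumwawaaviafifox.
Rule 4 (final i-epenthesis): the form ends in the consonant /x/, so [i] is inserted word-finally. /wumwawaaviafifox/ → wumwawaaviafifoxi.

wumwawaaviafifoxi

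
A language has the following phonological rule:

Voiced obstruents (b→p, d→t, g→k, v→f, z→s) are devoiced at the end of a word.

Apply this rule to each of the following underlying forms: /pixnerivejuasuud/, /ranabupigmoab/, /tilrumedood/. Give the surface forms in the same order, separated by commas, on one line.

/pixnerivejuasuud/: /d/ is a voiced obstruent in word-final position, so it devoices to [t]. → [pixnerivejuasuut].
/ranabupigmoab/: /b/ is a voiced obstruent in word-final position, so it devoices to [p]. → [ranabupigmoap].
/tilrumedood/: /d/ is a voiced obstruent in word-final position, so it devoices to [t]. → [tilrumedoot].

pixnerivejuasuut, ranabupigmoap, tilrumedoot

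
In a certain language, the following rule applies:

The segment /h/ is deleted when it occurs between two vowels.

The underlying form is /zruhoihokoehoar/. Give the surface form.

/h/ occurs between vowels /u/ and /o/, so it deletes.
/h/ occurs between vowels /i/ and /o/, so it deletes.
/h/ occurs between vowels /e/ and /o/, so it deletes.
Surface form: [zruoiokoeoar].

zruoiokoeoar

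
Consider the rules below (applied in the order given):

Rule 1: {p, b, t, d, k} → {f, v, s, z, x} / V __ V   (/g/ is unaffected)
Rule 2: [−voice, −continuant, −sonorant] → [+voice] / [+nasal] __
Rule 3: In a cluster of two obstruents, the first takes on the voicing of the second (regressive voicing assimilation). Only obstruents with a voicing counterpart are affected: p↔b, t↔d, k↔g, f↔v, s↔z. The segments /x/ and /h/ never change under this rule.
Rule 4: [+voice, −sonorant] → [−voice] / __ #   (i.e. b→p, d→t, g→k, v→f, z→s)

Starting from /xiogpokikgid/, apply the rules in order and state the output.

Rule 1 (intervocalic spirantization): /k/ is a stop between vowels /o/ and /i/, so it spirantizes to the fricative [x]. /xiogpokikgid/ → xiogpoxikgid.
Rule 2 (post-nasal voicing): no segment meets the environment; /xiogpoxikgid/ is unchanged.
Rule 3 (regressive voicing assimilation): /g/ precedes the voiceless obstruent /p/, so it devoices to [k] by assimilation. /k/ precedes the voiced obstruent /g/, so it voices to [g] by assimilation. /xiogpoxikgid/ → xiokpoxiggid.
Rule 4 (final devoicing): /d/ is a voiced obstruent in word-final position, so it devoices to [t]. /xiokpoxiggid/ → xiokpoxiggit.

xiokpoxiggit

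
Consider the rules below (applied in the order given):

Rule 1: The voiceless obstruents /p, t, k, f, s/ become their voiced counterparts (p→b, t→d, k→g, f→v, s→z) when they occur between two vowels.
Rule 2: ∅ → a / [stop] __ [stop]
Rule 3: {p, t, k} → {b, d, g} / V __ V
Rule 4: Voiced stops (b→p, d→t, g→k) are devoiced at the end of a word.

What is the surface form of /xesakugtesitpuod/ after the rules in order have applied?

xezagugadezidabuot

Rule 1 (intervocalic voicing): /s/ is a voiceless obstruent between vowels /e/ and /a/, so it voices to [z]. /k/ is a voiceless obstruent between vowels /a/ and /u/, so it voices to [g]. /s/ is a voiceless obstruent between vowels /e/ and /i/, so it voices to [z]. /xesakugtesitpuod/ → xezagugtezitpuod.
Rule 2 (stop-cluster a-epenthesis): /g/ and /t/ form a stop–stop cluster, so [a] is inserted between them. /t/ and /p/ form a stop–stop cluster, so [a] is inserted between them. /xezagugtezitpuod/ → xezagugatezitapuod.
Rule 3 (intervocalic voicing): /t/ is a voiceless stop between vowels /a/ and /e/, so it voices to [d]. /t/ is a voiceless stop between vowels /i/ and /a/, so it voices to [d]. /p/ is a voiceless stop between vowels /a/ and /u/, so it voices to [b]. /xezagugatezitapuod/ → xezagugadezidabuod.
Rule 4 (final devoicing): /d/ is a voiced stop in word-final position, so it devoices to [t]. /xezagugadezidabuod/ → xezagugadezidabuot.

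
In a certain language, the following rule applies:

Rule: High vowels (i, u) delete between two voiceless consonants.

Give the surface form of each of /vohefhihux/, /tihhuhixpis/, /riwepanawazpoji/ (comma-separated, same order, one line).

vohefhhx, thhhxps, riwepanawazpoji

/vohefhihux/: /i/ is a high vowel flanked by voiceless consonants /h/ and /h/, so it deletes. /u/ is a high vowel flanked by voiceless consonants /h/ and /x/, so it deletes. → [vohefhhx].
/tihhuhixpis/: /i/ is a high vowel flanked by voiceless consonants /t/ and /h/, so it deletes. /u/ is a high vowel flanked by voiceless consonants /h/ and /h/, so it deletes. /i/ is a high vowel flanked by voiceless consonants /h/ and /x/, so it deletes. /i/ is a high vowel flanked by voiceless consonants /p/ and /s/, so it deletes. → [thhhxps].
/riwepanawazpoji/: the rule's environment is not met; surfaces unchanged as [riwepanawazpoji].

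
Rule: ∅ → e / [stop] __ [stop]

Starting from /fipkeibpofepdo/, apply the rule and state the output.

/p/ and /k/ form a stop–stop cluster, so [e] is inserted between them.
/b/ and /p/ form a stop–stop cluster, so [e] is inserted between them.
/p/ and /d/ form a stop–stop cluster, so [e] is inserted between them.
Surface form: [fipekeibepofepedo].

fipekeibepofepedo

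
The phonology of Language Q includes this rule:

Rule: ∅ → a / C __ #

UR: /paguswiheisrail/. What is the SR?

paguswiheisraila

the form ends in the consonant /l/, so [a] is inserted word-finally.
Surface form: [paguswiheisraila].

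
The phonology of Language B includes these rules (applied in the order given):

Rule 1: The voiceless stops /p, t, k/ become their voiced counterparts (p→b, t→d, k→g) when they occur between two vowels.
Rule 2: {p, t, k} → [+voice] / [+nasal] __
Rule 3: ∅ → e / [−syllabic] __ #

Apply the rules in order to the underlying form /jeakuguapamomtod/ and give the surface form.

jeaguguabamomdode

Rule 1 (intervocalic voicing): /k/ is a voiceless stop between vowels /a/ and /u/, so it voices to [g]. /p/ is a voiceless stop between vowels /a/ and /a/, so it voices to [b]. /jeakuguapamomtod/ → jeaguguabamomtod.
Rule 2 (post-nasal voicing): /t/ is a voiceless stop immediately after the nasal /m/, so it voices to [d]. /jeaguguabamomtod/ → jeaguguabamomdod.
Rule 3 (final e-epenthesis): the form ends in the consonant /d/, so [e] is inserted word-finally. /jeaguguabamomdod/ → jeaguguabamomdode.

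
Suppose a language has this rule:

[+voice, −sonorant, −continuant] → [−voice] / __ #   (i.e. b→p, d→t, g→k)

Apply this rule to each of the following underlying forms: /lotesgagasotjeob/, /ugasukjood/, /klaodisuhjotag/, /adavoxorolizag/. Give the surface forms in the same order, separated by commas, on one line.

lotesgagasotjeop, ugasukjoot, klaodisuhjotak, adavoxorolizak

/lotesgagasotjeob/: /b/ is a voiced stop in word-final position, so it devoices to [p]. → [lotesgagasotjeop].
/ugasukjood/: /d/ is a voiced stop in word-final position, so it devoices to [t]. → [ugasukjoot].
/klaodisuhjotag/: /g/ is a voiced stop in word-final position, so it devoices to [k]. → [klaodisuhjotak].
/adavoxorolizag/: /g/ is a voiced stop in word-final position, so it devoices to [k]. → [adavoxorolizak].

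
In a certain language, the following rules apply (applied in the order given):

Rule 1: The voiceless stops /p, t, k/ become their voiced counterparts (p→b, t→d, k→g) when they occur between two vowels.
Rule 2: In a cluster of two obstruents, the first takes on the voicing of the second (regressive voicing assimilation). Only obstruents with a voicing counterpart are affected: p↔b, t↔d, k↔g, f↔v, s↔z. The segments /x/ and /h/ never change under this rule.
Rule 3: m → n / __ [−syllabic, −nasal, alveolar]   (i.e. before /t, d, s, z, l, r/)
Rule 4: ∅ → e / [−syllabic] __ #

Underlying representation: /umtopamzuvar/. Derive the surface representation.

Rule 1 (intervocalic voicing): /p/ is a voiceless stop between vowels /o/ and /a/, so it voices to [b]. /umtopamzuvar/ → umtobamzuvar.
Rule 2 (regressive voicing assimilation): no segment meets the environment; /umtobamzuvar/ is unchanged.
Rule 3 (nasal place assimilation): /m/ precedes the alveolar consonant /t/, so it assimilates in place to [n]. /m/ precedes the alveolar consonant /z/, so it assimilates in place to [n]. /umtobamzuvar/ → untobanzuvar.
Rule 4 (final e-epenthesis): the form ends in the consonant /r/, so [e] is inserted word-finally. /untobanzuvar/ → untobanzuvare.

untobanzuvare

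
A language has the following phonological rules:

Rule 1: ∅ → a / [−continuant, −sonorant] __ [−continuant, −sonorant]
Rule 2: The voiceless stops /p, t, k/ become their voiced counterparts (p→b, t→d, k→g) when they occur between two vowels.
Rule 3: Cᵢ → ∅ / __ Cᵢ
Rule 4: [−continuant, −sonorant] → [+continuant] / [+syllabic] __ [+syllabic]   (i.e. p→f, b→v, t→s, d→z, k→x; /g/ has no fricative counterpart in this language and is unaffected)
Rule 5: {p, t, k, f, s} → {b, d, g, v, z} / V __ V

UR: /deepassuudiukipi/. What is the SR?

deevazuuziugivi

Rule 1 (stop-cluster a-epenthesis): no segment meets the environment; /deepassuudiukipi/ is unchanged.
Rule 2 (intervocalic voicing): /p/ is a voiceless stop between vowels /e/ and /a/, so it voices to [b]. /k/ is a voiceless stop between vowels /u/ and /i/, so it voices to [g]. /p/ is a voiceless stop between vowels /i/ and /i/, so it voices to [b]. /deepassuudiukipi/ → deebassuudiugibi.
Rule 3 (degemination): /ss/ is a geminate; the first /s/ deletes. /deebassuudiugibi/ → deebasuudiugibi.
Rule 4 (intervocalic spirantization): /b/ is a stop between vowels /e/ and /a/, so it spirantizes to the fricative [v]. /d/ is a stop between vowels /u/ and /i/, so it spirantizes to the fricative [z]. /b/ is a stop between vowels /i/ and /i/, so it spirantizes to the fricative [v]. /deebasuudiugibi/ → deevasuuziugivi.
Rule 5 (intervocalic voicing): /s/ is a voiceless obstruent between vowels /a/ and /u/, so it voices to [z]. /deevasuuziugivi/ → deevazuuziugivi.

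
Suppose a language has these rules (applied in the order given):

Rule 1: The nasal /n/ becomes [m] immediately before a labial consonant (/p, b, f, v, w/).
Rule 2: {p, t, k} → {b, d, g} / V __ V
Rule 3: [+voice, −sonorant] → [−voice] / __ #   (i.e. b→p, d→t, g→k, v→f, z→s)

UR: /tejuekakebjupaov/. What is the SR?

tejuegagebjubaof

Rule 1 (nasal place assimilation): no segment meets the environment; /tejuekakebjupaov/ is unchanged.
Rule 2 (intervocalic voicing): /k/ is a voiceless stop between vowels /e/ and /a/, so it voices to [g]. /k/ is a voiceless stop between vowels /a/ and /e/, so it voices to [g]. /p/ is a voiceless stop between vowels /u/ and /a/, so it voices to [b]. /tejuekakebjupaov/ → tejuegagebjubaov.
Rule 3 (final devoicing): /v/ is a voiced obstruent in word-final position, so it devoices to [f]. /tejuegagebjubaov/ → tejuegagebjubaof.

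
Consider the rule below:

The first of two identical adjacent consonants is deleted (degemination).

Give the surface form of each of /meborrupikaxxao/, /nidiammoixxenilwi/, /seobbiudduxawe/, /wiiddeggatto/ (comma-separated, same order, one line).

/meborrupikaxxao/: /rr/ is a geminate; the first /r/ deletes. /xx/ is a geminate; the first /x/ deletes. → [meborupikaxao].
/nidiammoixxenilwi/: /mm/ is a geminate; the first /m/ deletes. /xx/ is a geminate; the first /x/ deletes. → [nidiamoixenilwi].
/seobbiudduxawe/: /bb/ is a geminate; the first /b/ deletes. /dd/ is a geminate; the first /d/ deletes. → [seobiuduxawe].
/wiiddeggatto/: /dd/ is a geminate; the first /d/ deletes. /gg/ is a geminate; the first /g/ deletes. /tt/ is a geminate; the first /t/ deletes. → [wiidegato].

meborupikaxao, nidiamoixenilwi, seobiuduxawe, wiidegato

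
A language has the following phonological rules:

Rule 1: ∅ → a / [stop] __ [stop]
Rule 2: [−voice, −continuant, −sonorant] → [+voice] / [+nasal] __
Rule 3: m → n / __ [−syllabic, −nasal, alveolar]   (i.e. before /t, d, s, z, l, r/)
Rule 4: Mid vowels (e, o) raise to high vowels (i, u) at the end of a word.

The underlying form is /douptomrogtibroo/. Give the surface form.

Rule 1 (stop-cluster a-epenthesis): /p/ and /t/ form a stop–stop cluster, so [a] is inserted between them. /g/ and /t/ form a stop–stop cluster, so [a] is inserted between them. /douptomrogtibroo/ → doupatomrogatibroo.
Rule 2 (post-nasal voicing): no segment meets the environment; /doupatomrogatibroo/ is unchanged.
Rule 3 (nasal place assimilation): /m/ precedes the alveolar consonant /r/, so it assimilates in place to [n]. /doupatomrogatibroo/ → doupatonrogatibroo.
Rule 4 (final vowel raising): /o/ is a mid vowel in word-final position, so it raises to [u]. /doupatonrogatibroo/ → doupatonrogatibrou.

doupatonrogatibrou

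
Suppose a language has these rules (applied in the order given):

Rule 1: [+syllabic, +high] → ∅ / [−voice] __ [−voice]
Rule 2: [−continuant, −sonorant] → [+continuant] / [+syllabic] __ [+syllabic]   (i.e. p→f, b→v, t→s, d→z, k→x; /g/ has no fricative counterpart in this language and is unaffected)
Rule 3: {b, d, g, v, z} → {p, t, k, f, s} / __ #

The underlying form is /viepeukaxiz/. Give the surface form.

viefeuxaxis

Rule 1 (high vowel syncope): no segment meets the environment; /viepeukaxiz/ is unchanged.
Rule 2 (intervocalic spirantization): /p/ is a stop between vowels /e/ and /e/, so it spirantizes to the fricative [f]. /k/ is a stop between vowels /u/ and /a/, so it spirantizes to the fricative [x]. /viepeukaxiz/ → viefeuxaxiz.
Rule 3 (final devoicing): /z/ is a voiced obstruent in word-final position, so it devoices to [s]. /viefeuxaxiz/ → viefeuxaxis.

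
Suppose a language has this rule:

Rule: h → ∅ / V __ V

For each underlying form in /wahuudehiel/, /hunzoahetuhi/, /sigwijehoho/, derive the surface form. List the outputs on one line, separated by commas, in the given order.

wauudeiel, hunzoaetui, sigwijeoo

/wahuudehiel/: /h/ occurs between vowels /a/ and /u/, so it deletes. /h/ occurs between vowels /e/ and /i/, so it deletes. → [wauudeiel].
/hunzoahetuhi/: /h/ occurs between vowels /a/ and /e/, so it deletes. /h/ occurs between vowels /u/ and /i/, so it deletes. → [hunzoaetui].
/sigwijehoho/: /h/ occurs between vowels /e/ and /o/, so it deletes. /h/ occurs between vowels /o/ and /o/, so it deletes. → [sigwijeoo].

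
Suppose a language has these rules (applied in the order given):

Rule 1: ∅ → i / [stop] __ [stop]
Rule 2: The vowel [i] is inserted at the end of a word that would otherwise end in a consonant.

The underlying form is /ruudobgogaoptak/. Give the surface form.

ruudobigogaopitaki

Rule 1 (stop-cluster i-epenthesis): /b/ and /g/ form a stop–stop cluster, so [i] is inserted between them. /p/ and /t/ form a stop–stop cluster, so [i] is inserted between them. /ruudobgogaoptak/ → ruudobigogaopitak.
Rule 2 (final i-epenthesis): the form ends in the consonant /k/, so [i] is inserted word-finally. /ruudobigogaopitak/ → ruudobigogaopitaki.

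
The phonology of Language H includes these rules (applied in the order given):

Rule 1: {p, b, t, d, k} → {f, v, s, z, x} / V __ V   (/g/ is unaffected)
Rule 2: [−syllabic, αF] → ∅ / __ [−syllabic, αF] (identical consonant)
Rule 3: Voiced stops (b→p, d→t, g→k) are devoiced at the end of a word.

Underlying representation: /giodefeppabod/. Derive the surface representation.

giozefepavot

Rule 1 (intervocalic spirantization): /d/ is a stop between vowels /o/ and /e/, so it spirantizes to the fricative [z]. /b/ is a stop between vowels /a/ and /o/, so it spirantizes to the fricative [v]. /giodefeppabod/ → giozefeppavod.
Rule 2 (degemination): /pp/ is a geminate; the first /p/ deletes. /giozefeppavod/ → giozefepavod.
Rule 3 (final devoicing): /d/ is a voiced stop in word-final position, so it devoices to [t]. /giozefepavod/ → giozefepavot.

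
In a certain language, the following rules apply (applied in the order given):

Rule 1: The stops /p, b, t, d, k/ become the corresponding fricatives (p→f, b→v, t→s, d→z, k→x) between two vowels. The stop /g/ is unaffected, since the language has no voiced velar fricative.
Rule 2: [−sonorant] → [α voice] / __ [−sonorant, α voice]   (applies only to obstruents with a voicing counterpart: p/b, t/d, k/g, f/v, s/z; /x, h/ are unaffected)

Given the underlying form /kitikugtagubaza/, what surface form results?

kisixuktaguvaza

Rule 1 (intervocalic spirantization): /t/ is a stop between vowels /i/ and /i/, so it spirantizes to the fricative [s]. /k/ is a stop between vowels /i/ and /u/, so it spirantizes to the fricative [x]. /b/ is a stop between vowels /u/ and /a/, so it spirantizes to the fricative [v]. /kitikugtagubaza/ → kisixugtaguvaza.
Rule 2 (regressive voicing assimilation): /g/ precedes the voiceless obstruent /t/, so it devoices to [k] by assimilation. /kisixugtaguvaza/ → kisixuktaguvaza.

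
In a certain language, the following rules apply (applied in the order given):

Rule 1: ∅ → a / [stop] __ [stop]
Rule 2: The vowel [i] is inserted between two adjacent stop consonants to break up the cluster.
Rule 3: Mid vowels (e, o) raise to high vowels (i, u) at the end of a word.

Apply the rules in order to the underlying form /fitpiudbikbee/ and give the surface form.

fitapiudabikabei

Rule 1 (stop-cluster a-epenthesis): /t/ and /p/ form a stop–stop cluster, so [a] is inserted between them. /d/ and /b/ form a stop–stop cluster, so [a] is inserted between them. /k/ and /b/ form a stop–stop cluster, so [a] is inserted between them. /fitpiudbikbee/ → fitapiudabikabee.
Rule 2 (stop-cluster i-epenthesis): no segment meets the environment; /fitapiudabikabee/ is unchanged.
Rule 3 (final vowel raising): /e/ is a mid vowel in word-final position, so it raises to [i]. /fitapiudabikabee/ → fitapiudabikabei.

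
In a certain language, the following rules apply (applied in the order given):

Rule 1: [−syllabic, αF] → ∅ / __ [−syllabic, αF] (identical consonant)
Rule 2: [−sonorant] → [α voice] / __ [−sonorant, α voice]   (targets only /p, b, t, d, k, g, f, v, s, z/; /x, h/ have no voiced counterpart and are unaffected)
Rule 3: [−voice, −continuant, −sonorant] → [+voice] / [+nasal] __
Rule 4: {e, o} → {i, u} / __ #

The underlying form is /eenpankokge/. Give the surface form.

eenbangoggi

Rule 1 (degemination): no segment meets the environment; /eenpankokge/ is unchanged.
Rule 2 (regressive voicing assimilation): /k/ precedes the voiced obstruent /g/, so it voices to [g] by assimilation. /eenpankokge/ → eenpankogge.
Rule 3 (post-nasal voicing): /p/ is a voiceless stop immediately after the nasal /n/, so it voices to [b]. /k/ is a voiceless stop immediately after the nasal /n/, so it voices to [g]. /eenpankogge/ → eenbangogge.
Rule 4 (final vowel raising): /e/ is a mid vowel in word-final position, so it raises to [i]. /eenbangogge/ → eenbangoggi.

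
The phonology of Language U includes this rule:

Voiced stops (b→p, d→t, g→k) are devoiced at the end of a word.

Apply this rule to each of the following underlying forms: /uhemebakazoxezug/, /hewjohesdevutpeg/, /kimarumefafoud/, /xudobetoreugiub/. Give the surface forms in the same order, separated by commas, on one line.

/uhemebakazoxezug/: /g/ is a voiced stop in word-final position, so it devoices to [k]. → [uhemebakazoxezuk].
/hewjohesdevutpeg/: /g/ is a voiced stop in word-final position, so it devoices to [k]. → [hewjohesdevutpek].
/kimarumefafoud/: /d/ is a voiced stop in word-final position, so it devoices to [t]. → [kimarumefafout].
/xudobetoreugiub/: /b/ is a voiced stop in word-final position, so it devoices to [p]. → [xudobetoreugiup].

uhemebakazoxezuk, hewjohesdevutpek, kimarumefafout, xudobetoreugiup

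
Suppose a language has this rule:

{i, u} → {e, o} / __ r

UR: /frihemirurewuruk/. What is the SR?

frihemeroreworuk

/i/ is a high vowel immediately before /r/, so it lowers to [e].
/u/ is a high vowel immediately before /r/, so it lowers to [o].
/u/ is a high vowel immediately before /r/, so it lowers to [o].
The other instances of /i/, /u/ do not occur in the required environment and remain unchanged.
Surface form: [frihemeroreworuk].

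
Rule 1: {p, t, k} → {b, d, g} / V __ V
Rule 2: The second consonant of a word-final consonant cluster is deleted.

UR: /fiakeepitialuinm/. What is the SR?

Rule 1 (intervocalic voicing): /k/ is a voiceless stop between vowels /a/ and /e/, so it voices to [g]. /p/ is a voiceless stop between vowels /e/ and /i/, so it voices to [b]. /t/ is a voiceless stop between vowels /i/ and /i/, so it voices to [d]. /fiakeepitialuinm/ → fiageebidialuinm.
Rule 2 (final cluster simplification): /m/ is the second consonant of a word-final cluster /nm/, so it deletes. /fiageebidialuinm/ → fiageebidialuin.

fiageebidialuin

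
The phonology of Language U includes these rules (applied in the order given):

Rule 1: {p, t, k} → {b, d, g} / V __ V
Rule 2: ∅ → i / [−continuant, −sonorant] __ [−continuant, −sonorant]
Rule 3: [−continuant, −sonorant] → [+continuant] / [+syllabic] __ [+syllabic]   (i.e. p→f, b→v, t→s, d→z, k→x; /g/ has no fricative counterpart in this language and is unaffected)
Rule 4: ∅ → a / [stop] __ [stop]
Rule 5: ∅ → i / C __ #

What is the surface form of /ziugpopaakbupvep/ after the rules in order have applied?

Rule 1 (intervocalic voicing): /p/ is a voiceless stop between vowels /o/ and /a/, so it voices to [b]. /ziugpopaakbupvep/ → ziugpobaakbupvep.
Rule 2 (stop-cluster i-epenthesis): /g/ and /p/ form a stop–stop cluster, so [i] is inserted between them. /k/ and /b/ form a stop–stop cluster, so [i] is inserted between them. /ziugpobaakbupvep/ → ziugipobaakibupvep.
Rule 3 (intervocalic spirantization): /p/ is a stop between vowels /i/ and /o/, so it spirantizes to the fricative [f]. /b/ is a stop between vowels /o/ and /a/, so it spirantizes to the fricative [v]. /k/ is a stop between vowels /a/ and /i/, so it spirantizes to the fricative [x]. /b/ is a stop between vowels /i/ and /u/, so it spirantizes to the fricative [v]. /ziugipobaakibupvep/ → ziugifovaaxivupvep.
Rule 4 (stop-cluster a-epenthesis): no segment meets the environment; /ziugifovaaxivupvep/ is unchanged.
Rule 5 (final i-epenthesis): the form ends in the consonant /p/, so [i] is inserted word-finally. /ziugifovaaxivupvep/ → ziugifovaaxivupvepi.

ziugifovaaxivupvepi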